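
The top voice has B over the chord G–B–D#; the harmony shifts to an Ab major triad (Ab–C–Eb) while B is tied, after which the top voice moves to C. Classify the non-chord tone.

B is a retardation.

The harmony at that moment is Ab major triad (Ab, C, Eb); B is not a chord tone.
It is held over (the same pitch as the preceding B) and left by step up to C.
Held over from the previous chord and resolving up by step — a retardation.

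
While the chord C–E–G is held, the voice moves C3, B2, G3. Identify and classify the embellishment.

B2 is an escape tone.

The harmony at that moment is C major triad (C, E, G); B2 is not a chord tone.
It is approached by step down from C3 and left by leap up to G3.
Step in, leap out — an escape tone.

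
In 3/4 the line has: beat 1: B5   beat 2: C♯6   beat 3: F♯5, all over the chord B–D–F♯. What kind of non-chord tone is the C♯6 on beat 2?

The harmony at that moment is B minor triad (B, D, F♯); C♯6 is not a chord tone.
It is approached by step up from B5 and left by leap down to F♯5.
Step in, leap out, on a weak beat — an escape tone.

Escape tone.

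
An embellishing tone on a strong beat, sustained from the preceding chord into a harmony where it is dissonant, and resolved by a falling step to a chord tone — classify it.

Suspension.

Approach: by preparation — the pitch is first a chord tone, then held (tied or repeated) while the harmony changes under it. Departure: down by step. Metric position: strong.
A prepared dissonance that resolves downward by step — a suspension. (The same figure resolving upward would be a retardation.)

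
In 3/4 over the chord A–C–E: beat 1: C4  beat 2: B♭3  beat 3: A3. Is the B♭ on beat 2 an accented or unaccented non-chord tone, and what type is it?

Unaccented passing tone.

The harmony at that moment is A minor triad (A, C, E); B♭3 is not a chord tone.
It is approached by step down from C4 and left by step down to A3.
Step in, step out in the same direction — a passing tone.
It falls on a weak beat, so it is unaccented.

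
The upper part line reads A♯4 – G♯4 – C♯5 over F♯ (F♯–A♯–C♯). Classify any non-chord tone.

G♯4 is an escape tone.

The harmony at that moment is F♯ major triad (F♯, A♯, C♯); G♯4 is not a chord tone.
It is approached by step down from A♯4 and left by leap up to C♯5.
Step in, leap out — an escape tone.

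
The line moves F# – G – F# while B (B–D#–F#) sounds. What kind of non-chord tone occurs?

G is a neighbor tone.

The harmony at that moment is B major triad (B, D#, F#); G is not a chord tone.
It is approached by step up from F# and left by step down to F#.
Step away and step back to the same note — a neighbor tone (upper neighbor).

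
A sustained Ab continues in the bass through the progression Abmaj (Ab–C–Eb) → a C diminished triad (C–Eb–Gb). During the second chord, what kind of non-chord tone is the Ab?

Pedal tone (pedal point).

The harmony at that moment is C diminished triad (C, Eb, Gb); Ab is not a chord tone.
It is held over (the same pitch as the preceding Ab) and then sustained as the same pitch into the next harmony.
Sustained through a change of harmony — a pedal tone.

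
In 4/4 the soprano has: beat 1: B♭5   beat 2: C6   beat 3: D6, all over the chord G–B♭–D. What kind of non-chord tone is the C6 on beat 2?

Passing tone.

The harmony at that moment is G minor triad (G, B♭, D); C6 is not a chord tone.
It is approached by step up from B♭5 and left by step up to D6.
Step in, step out in the same direction — a passing tone.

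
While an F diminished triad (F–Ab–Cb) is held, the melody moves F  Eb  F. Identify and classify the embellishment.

The harmony at that moment is F diminished triad (F, Ab, Cb); Eb is not a chord tone.
It is approached by step down from F and left by step up to F.
Step away and step back to the same note — a neighbor tone (lower neighbor).

Eb is a neighbor tone.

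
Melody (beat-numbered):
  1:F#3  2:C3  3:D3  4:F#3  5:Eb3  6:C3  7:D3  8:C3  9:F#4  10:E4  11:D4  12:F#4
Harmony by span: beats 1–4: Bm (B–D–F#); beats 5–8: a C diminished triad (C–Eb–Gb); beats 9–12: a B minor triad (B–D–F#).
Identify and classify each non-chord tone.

C3 (beat 2) — appoggiatura; D3 (beat 7) — neighbor tone; E4 (beat 10) — passing tone.

The harmony at that moment is B minor triad (B, D, F#); C3 is not a chord tone.
It is approached by leap down from F#3 and left by step up to D3.
Leap in, step out — an appoggiatura.
The harmony at that moment is C diminished triad (C, Eb, Gb); D3 is not a chord tone.
It is approached by step up from C3 and left by step down to C3.
Step away and step back to the same note — a neighbor tone (upper neighbor).
The harmony at that moment is B minor triad (B, D, F#); E4 is not a chord tone.
It is approached by step down from F#4 and left by step down to D4.
Step in, step out in the same direction — a passing tone.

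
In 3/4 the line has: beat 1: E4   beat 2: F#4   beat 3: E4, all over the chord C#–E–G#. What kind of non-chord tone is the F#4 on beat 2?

The harmony at that moment is C# minor triad (C#, E, G#); F#4 is not a chord tone.
It is approached by step up from E4 and left by step down to E4.
Step away and step back to the same note — a neighbor tone (upper neighbor).

Upper neighbor tone.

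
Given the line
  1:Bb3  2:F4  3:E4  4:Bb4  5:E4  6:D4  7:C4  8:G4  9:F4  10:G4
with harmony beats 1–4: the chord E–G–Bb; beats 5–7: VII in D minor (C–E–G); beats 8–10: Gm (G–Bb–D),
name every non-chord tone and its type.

F4 (beat 2) — appoggiatura; D4 (beat 6) — passing tone; F4 (beat 9) — neighbor tone.

The harmony at that moment is E diminished triad (E, G, Bb); F4 is not a chord tone.
It is approached by leap up from Bb3 and left by step down to E4.
Leap in, step out — an appoggiatura.
The harmony at that moment is C major triad (C, E, G); D4 is not a chord tone.
It is approached by step down from E4 and left by step down to C4.
Step in, step out in the same direction — a passing tone.
The harmony at that moment is G minor triad (G, Bb, D); F4 is not a chord tone.
It is approached by step down from G4 and left by step up to G4.
Step away and step back to the same note — a neighbor tone (lower neighbor).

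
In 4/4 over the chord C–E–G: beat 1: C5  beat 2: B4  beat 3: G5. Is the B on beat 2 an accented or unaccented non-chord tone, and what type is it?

The harmony at that moment is C major triad (C, E, G); B4 is not a chord tone.
It is approached by step down from C5 and left by leap up to G5.
Step in, leap out — an escape tone.
It falls on a weak beat, so it is unaccented.

Unaccented escape tone.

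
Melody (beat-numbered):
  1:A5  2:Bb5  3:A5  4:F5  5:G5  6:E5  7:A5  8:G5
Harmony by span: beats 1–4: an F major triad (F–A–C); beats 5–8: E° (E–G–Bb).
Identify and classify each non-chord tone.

The harmony at that moment is F major triad (F, A, C); Bb5 is not a chord tone.
It is approached by step up from A5 and left by step down to A5.
Step away and step back to the same note — a neighbor tone (upper neighbor).
The harmony at that moment is E diminished triad (E, G, Bb); A5 is not a chord tone.
It is approached by leap up from E5 and left by step down to G5.
Leap in, step out — an appoggiatura.

Bb5 (beat 2) — neighbor tone; A5 (beat 7) — appoggiatura.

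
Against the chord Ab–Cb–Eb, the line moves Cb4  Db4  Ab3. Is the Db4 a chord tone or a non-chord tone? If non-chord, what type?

The harmony at that moment is Ab minor triad (Ab, Cb, Eb); Db4 is not a chord tone.
It is approached by step up from Cb4 and left by leap down to Ab3.
Step in, leap out — an escape tone.

Non-chord tone — an escape tone.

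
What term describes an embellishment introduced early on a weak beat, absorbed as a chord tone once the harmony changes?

Approach: ahead of the chord change (typically by step), so it is dissonant against the current harmony. Departure: none — the same pitch is restated or held and is a chord tone of the new harmony.
Dissonant first, consonant once the harmony catches up: the note simply arrives early — an anticipation. (The reverse timing, consonant first and dissonant after the change, would be a suspension or retardation.)

Anticipation.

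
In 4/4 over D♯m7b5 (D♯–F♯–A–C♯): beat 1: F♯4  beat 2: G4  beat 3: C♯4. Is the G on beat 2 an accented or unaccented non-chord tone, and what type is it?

Unaccented escape tone.

The harmony at that moment is D♯ half-diminished seventh chord (D♯, F♯, A, C♯); G4 is not a chord tone.
It is approached by step up from F♯4 and left by leap down to C♯4.
Step in, leap out — an escape tone.
It falls on a weak beat, so it is unaccented.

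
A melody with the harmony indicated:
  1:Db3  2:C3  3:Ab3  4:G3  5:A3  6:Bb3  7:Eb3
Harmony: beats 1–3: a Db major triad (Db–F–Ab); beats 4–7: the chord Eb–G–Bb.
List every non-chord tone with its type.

C3 (beat 2) — escape tone; A3 (beat 5) — passing tone.

The harmony at that moment is Db major triad (Db, F, Ab); C3 is not a chord tone.
It is approached by step down from Db3 and left by leap up to Ab3.
Step in, leap out — an escape tone.
The harmony at that moment is Eb major triad (Eb, G, Bb); A3 is not a chord tone.
It is approached by step up from G3 and left by step up to Bb3.
Step in, step out in the same direction — a passing tone.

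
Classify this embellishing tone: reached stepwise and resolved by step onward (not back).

Approach: by step. Departure: by step, continuing in the same direction.
Stepwise on both sides with no change of direction means the note fills in the space between two different chord tones — a passing tone. (Had it turned back to its starting note it would be a neighbor tone instead.)

Passing tone.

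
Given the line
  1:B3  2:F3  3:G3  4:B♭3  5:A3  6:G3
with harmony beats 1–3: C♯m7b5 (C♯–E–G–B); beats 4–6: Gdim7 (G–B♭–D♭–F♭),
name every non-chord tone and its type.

The harmony at that moment is C♯ half-diminished seventh chord (C♯, E, G, B); F3 is not a chord tone.
It is approached by leap down from B3 and left by step up to G3.
Leap in, step out — an appoggiatura.
The harmony at that moment is G diminished seventh chord (G, B♭, D♭, F♭); A3 is not a chord tone.
It is approached by step down from B♭3 and left by step down to G3.
Step in, step out in the same direction — a passing tone.

F3 (beat 2) — appoggiatura; A3 (beat 5) — passing tone.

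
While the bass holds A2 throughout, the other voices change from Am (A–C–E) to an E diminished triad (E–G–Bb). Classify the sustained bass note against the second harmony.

The harmony at that moment is E diminished triad (E, G, Bb); A2 is not a chord tone.
It is held over (the same pitch as the preceding A2) and then sustained as the same pitch into the next harmony.
Sustained through a change of harmony — a pedal tone.

Pedal tone (pedal point).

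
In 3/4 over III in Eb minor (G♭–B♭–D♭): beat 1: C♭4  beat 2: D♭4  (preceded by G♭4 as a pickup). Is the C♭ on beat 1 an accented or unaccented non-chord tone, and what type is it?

The harmony at that moment is G♭ major triad (G♭, B♭, D♭); C♭4 is not a chord tone.
It is approached by leap down from G♭4 and left by step up to D♭4.
Leap in, step out — an appoggiatura.
It falls on the downbeat, so it is accented.

Accented appoggiatura.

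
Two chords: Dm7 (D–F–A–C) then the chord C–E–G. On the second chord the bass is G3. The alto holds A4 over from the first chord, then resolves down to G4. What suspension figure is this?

At the second chord the bass is G3. The suspended A4 lies a ninth above the bass; after resolving down by step to G4, the interval above the bass becomes an octave.
Suspension figures are named by those two intervals: 9–8.

9–8 suspension.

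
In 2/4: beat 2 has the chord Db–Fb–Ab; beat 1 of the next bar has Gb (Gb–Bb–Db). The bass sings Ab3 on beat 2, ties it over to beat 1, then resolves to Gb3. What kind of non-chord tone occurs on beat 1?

The harmony at that moment is Gb major triad (Gb, Bb, Db); Ab3 is not a chord tone.
It is held over (the same pitch as the preceding Ab3) and left by step down to Gb3.
Held over from the previous chord and resolving down by step — a suspension.

Suspension.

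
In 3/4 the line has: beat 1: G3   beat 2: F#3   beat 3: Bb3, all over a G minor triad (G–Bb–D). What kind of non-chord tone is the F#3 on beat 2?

The harmony at that moment is G minor triad (G, Bb, D); F#3 is not a chord tone.
It is approached by step down from G3 and left by leap up to Bb3.
Step in, leap out, on a weak beat — an escape tone.

Escape tone.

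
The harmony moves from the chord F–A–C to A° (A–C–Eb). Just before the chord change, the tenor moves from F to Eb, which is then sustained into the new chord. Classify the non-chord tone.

The harmony at that moment is F major triad (F, A, C); Eb is not a chord tone.
It is approached by step down from F and then sustained as the same pitch into the next harmony.
Arriving early and becoming a chord tone when the harmony changes — an anticipation.

Eb is an anticipation.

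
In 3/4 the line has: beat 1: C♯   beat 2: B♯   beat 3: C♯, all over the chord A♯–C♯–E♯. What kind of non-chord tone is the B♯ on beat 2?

Lower neighbor tone.

The harmony at that moment is A♯ minor triad (A♯, C♯, E♯); B♯ is not a chord tone.
It is approached by step down from C♯ and left by step up to C♯.
Step away and step back to the same note — a neighbor tone (lower neighbor).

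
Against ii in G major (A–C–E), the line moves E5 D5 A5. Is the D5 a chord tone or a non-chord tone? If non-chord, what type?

Non-chord tone — an escape tone.

The harmony at that moment is A minor triad (A, C, E); D5 is not a chord tone.
It is approached by step down from E5 and left by leap up to A5.
Step in, leap out — an escape tone.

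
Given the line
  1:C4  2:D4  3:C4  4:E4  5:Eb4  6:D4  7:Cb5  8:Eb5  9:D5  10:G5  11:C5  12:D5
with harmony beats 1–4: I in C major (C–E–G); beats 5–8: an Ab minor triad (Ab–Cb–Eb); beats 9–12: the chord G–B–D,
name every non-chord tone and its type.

The harmony at that moment is C major triad (C, E, G); D4 is not a chord tone.
It is approached by step up from C4 and left by step down to C4.
Step away and step back to the same note — a neighbor tone (upper neighbor).
The harmony at that moment is Ab minor triad (Ab, Cb, Eb); D4 is not a chord tone.
It is approached by step down from Eb4 and left by leap up to Cb5.
Step in, leap out — an escape tone.
The harmony at that moment is G major triad (G, B, D); C5 is not a chord tone.
It is approached by leap down from G5 and left by step up to D5.
Leap in, step out — an appoggiatura.

D4 (beat 2) — neighbor tone; D4 (beat 6) — escape tone; C5 (beat 11) — appoggiatura.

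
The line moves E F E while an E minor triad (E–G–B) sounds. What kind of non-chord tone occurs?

The harmony at that moment is E minor triad (E, G, B); F is not a chord tone.
It is approached by step up from E and left by step down to E.
Step away and step back to the same note — a neighbor tone (upper neighbor).

F is a neighbor tone.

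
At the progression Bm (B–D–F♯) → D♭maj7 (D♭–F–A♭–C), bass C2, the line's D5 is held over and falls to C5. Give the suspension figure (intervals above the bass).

9–8 suspension.

At the second chord the bass is C2. The suspended D5 lies a ninth above the bass; after resolving down by step to C5, the interval above the bass becomes an octave.
Suspension figures are named by those two intervals: 9–8.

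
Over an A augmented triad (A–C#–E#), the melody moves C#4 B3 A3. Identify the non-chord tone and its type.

The harmony at that moment is A augmented triad (A, C#, E#); B3 is not a chord tone.
It is approached by step down from C#4 and left by step down to A3.
Step in, step out in the same direction — a passing tone.

B3 is a passing tone.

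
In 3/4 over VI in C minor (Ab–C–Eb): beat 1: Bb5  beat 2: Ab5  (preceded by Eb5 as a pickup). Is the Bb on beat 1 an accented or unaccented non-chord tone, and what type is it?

The harmony at that moment is Ab major triad (Ab, C, Eb); Bb5 is not a chord tone.
It is approached by leap up from Eb5 and left by step down to Ab5.
Leap in, step out — an appoggiatura.
It falls on the downbeat, so it is accented.

Accented appoggiatura.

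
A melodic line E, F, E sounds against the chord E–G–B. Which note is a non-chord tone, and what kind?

The harmony at that moment is E minor triad (E, G, B); F is not a chord tone.
It is approached by step up from E and left by step down to E.
Step away and step back to the same note — a neighbor tone (upper neighbor).

F is a neighbor tone.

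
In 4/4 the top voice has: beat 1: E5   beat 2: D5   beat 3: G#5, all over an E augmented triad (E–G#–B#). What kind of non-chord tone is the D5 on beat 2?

Escape tone.

The harmony at that moment is E augmented triad (E, G#, B#); D5 is not a chord tone.
It is approached by step down from E5 and left by leap up to G#5.
Step in, leap out, on a weak beat — an escape tone.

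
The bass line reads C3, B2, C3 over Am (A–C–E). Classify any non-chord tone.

The harmony at that moment is A minor triad (A, C, E); B2 is not a chord tone.
It is approached by step down from C3 and left by step up to C3.
Step away and step back to the same note — a neighbor tone (lower neighbor).

B2 is a neighbor tone.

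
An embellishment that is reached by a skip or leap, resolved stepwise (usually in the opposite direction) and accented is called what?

Approach: by leap. Departure: by step. Metric position: strong.
Leap in, step out, in a metrically strong position — an appoggiatura. (It is the mirror image of the escape tone, which steps in and leaps out from a weak position.)

Appoggiatura.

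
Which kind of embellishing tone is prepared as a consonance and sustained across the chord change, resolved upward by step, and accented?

Approach: by preparation — the pitch is first a chord tone, then held (tied or repeated) while the harmony changes under it. Departure: up by step. Metric position: strong.
A prepared dissonance that resolves upward by step — a retardation. (The same figure resolving downward would be a suspension.)

Retardation.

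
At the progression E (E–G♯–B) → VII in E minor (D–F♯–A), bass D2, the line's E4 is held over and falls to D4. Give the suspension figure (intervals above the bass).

9–8 suspension.

At the second chord the bass is D2. The suspended E4 lies a ninth above the bass; after resolving down by step to D4, the interval above the bass becomes an octave.
Suspension figures are named by those two intervals: 9–8.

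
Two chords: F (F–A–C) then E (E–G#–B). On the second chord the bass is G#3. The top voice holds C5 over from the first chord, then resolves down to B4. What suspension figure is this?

At the second chord the bass is G#3. The suspended C5 lies a fourth above the bass; after resolving down by step to B4, the interval above the bass becomes a third.
Suspension figures are named by those two intervals: 4–3.

4–3 suspension.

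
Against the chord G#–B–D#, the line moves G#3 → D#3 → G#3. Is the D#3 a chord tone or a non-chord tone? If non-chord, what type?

G# minor triad contains G#, B, D#; D# is the fifth, so it is a chord tone.

Chord tone (the fifth of G# minor triad).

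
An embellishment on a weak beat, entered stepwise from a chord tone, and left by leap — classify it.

Approach: by step. Departure: by leap. Metric position: weak.
Step in, leap out, from a weak position — an escape tone (échappée). (It is the mirror image of the appoggiatura, which leaps in and steps out on a strong beat.)

Escape tone.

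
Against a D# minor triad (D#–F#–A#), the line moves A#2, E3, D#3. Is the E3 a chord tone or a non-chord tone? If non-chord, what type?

The harmony at that moment is D# minor triad (D#, F#, A#); E3 is not a chord tone.
It is approached by leap up from A#2 and left by step down to D#3.
Leap in, step out — an appoggiatura.

Non-chord tone — an appoggiatura.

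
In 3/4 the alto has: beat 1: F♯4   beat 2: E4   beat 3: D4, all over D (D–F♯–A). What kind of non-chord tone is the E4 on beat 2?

The harmony at that moment is D major triad (D, F♯, A); E4 is not a chord tone.
It is approached by step down from F♯4 and left by step down to D4.
Step in, step out in the same direction — a passing tone.

Passing tone.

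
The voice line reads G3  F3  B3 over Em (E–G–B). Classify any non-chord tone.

F3 is an escape tone.

The harmony at that moment is E minor triad (E, G, B); F3 is not a chord tone.
It is approached by step down from G3 and left by leap up to B3.
Step in, leap out — an escape tone.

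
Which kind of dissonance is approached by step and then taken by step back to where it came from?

Neighbor tone.

Approach: by step. Departure: by step in the opposite direction, back to the starting pitch.
Stepwise on both sides but reversing to return to the same chord tone — a neighbor tone. (Had it continued onward in the same direction it would be a passing tone instead.)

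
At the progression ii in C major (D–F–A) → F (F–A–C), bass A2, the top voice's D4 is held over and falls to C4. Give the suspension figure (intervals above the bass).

At the second chord the bass is A2. The suspended D4 lies a fourth above the bass; after resolving down by step to C4, the interval above the bass becomes a third.
Suspension figures are named by those two intervals: 4–3.

4–3 suspension.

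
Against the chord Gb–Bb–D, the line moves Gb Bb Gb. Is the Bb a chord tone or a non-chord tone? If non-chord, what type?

Chord tone (the third of Gb augmented triad).

Gb augmented triad contains Gb, Bb, D; Bb is the third, so it is a chord tone.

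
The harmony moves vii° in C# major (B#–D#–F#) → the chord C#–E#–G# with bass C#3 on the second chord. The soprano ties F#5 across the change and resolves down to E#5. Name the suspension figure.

At the second chord the bass is C#3. The suspended F#5 lies a fourth above the bass; after resolving down by step to E#5, the interval above the bass becomes a third.
Suspension figures are named by those two intervals: 4–3.

4–3 suspension.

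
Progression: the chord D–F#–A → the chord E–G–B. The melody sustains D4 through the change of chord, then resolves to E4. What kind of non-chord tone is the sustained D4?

The harmony at that moment is E minor triad (E, G, B); D4 is not a chord tone.
It is held over (the same pitch as the preceding D4) and left by step up to E4.
Held over from the previous chord and resolving up by step — a retardation.

D4 is a retardation.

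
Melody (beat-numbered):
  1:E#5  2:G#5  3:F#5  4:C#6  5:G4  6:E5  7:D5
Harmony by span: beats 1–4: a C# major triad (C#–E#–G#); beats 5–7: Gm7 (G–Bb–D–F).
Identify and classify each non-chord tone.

The harmony at that moment is C# major triad (C#, E#, G#); F#5 is not a chord tone.
It is approached by step down from G#5 and left by leap up to C#6.
Step in, leap out — an escape tone.
The harmony at that moment is G minor seventh chord (G, Bb, D, F); E5 is not a chord tone.
It is approached by leap up from G4 and left by step down to D5.
Leap in, step out — an appoggiatura.

F#5 (beat 3) — escape tone; E5 (beat 6) — appoggiatura.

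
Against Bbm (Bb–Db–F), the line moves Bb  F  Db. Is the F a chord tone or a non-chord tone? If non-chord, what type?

Chord tone (the fifth of Bb minor triad).

Bb minor triad contains Bb, Db, F; F is the fifth, so it is a chord tone.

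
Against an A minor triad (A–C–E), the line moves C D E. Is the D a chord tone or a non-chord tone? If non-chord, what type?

Non-chord tone — a passing tone.

The harmony at that moment is A minor triad (A, C, E); D is not a chord tone.
It is approached by step up from C and left by step up to E.
Step in, step out in the same direction — a passing tone.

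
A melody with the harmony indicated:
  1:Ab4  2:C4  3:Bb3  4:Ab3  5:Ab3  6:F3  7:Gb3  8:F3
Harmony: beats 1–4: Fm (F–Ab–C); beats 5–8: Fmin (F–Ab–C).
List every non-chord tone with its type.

Bb3 (beat 3) — passing tone; Gb3 (beat 7) — neighbor tone.

The harmony at that moment is F minor triad (F, Ab, C); Bb3 is not a chord tone.
It is approached by step down from C4 and left by step down to Ab3.
Step in, step out in the same direction — a passing tone.
The harmony at that moment is F minor triad (F, Ab, C); Gb3 is not a chord tone.
It is approached by step up from F3 and left by step down to F3.
Step away and step back to the same note — a neighbor tone (upper neighbor).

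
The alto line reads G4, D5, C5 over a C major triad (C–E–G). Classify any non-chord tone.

D5 is an appoggiatura.

The harmony at that moment is C major triad (C, E, G); D5 is not a chord tone.
It is approached by leap up from G4 and left by step down to C5.
Leap in, step out — an appoggiatura.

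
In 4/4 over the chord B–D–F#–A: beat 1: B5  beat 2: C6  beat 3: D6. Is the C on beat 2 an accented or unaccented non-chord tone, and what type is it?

Unaccented passing tone.

The harmony at that moment is B minor seventh chord (B, D, F#, A); C6 is not a chord tone.
It is approached by step up from B5 and left by step up to D6.
Step in, step out in the same direction — a passing tone.
It falls on a weak beat, so it is unaccented.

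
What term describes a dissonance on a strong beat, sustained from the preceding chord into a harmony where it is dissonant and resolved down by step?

Approach: by preparation — the pitch is first a chord tone, then held (tied or repeated) while the harmony changes under it. Departure: down by step. Metric position: strong.
A prepared dissonance that resolves downward by step — a suspension. (The same figure resolving upward would be a retardation.)

Suspension.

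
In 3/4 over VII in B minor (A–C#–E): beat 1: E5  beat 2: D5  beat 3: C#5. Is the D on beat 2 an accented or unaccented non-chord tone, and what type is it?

Unaccented passing tone.

The harmony at that moment is A major triad (A, C#, E); D5 is not a chord tone.
It is approached by step down from E5 and left by step down to C#5.
Step in, step out in the same direction — a passing tone.
It falls on a weak beat, so it is unaccented.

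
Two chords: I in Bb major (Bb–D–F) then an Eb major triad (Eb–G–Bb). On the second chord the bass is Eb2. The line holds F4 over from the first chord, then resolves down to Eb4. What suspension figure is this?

At the second chord the bass is Eb2. The suspended F4 lies a ninth above the bass; after resolving down by step to Eb4, the interval above the bass becomes an octave.
Suspension figures are named by those two intervals: 9–8.

9–8 suspension.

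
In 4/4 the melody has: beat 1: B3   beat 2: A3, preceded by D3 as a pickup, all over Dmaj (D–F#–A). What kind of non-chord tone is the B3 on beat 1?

Appoggiatura.

The harmony at that moment is D major triad (D, F#, A); B3 is not a chord tone.
It is approached by leap up from D3 and left by step down to A3.
Leap in, step out, metrically accented — an appoggiatura.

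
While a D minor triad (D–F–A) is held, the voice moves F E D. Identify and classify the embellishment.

E is a passing tone.

The harmony at that moment is D minor triad (D, F, A); E is not a chord tone.
It is approached by step down from F and left by step down to D.
Step in, step out in the same direction — a passing tone.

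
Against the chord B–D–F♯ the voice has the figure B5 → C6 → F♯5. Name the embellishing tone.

The harmony at that moment is B minor triad (B, D, F♯); C6 is not a chord tone.
It is approached by step up from B5 and left by leap down to F♯5.
Step in, leap out — an escape tone.

C6 is an escape tone.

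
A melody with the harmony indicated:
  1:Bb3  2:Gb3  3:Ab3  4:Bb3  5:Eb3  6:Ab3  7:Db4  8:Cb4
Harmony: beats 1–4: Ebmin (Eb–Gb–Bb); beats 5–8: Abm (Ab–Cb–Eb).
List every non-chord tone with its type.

The harmony at that moment is Eb minor triad (Eb, Gb, Bb); Ab3 is not a chord tone.
It is approached by step up from Gb3 and left by step up to Bb3.
Step in, step out in the same direction — a passing tone.
The harmony at that moment is Ab minor triad (Ab, Cb, Eb); Db4 is not a chord tone.
It is approached by leap up from Ab3 and left by step down to Cb4.
Leap in, step out — an appoggiatura.

Ab3 (beat 3) — passing tone; Db4 (beat 7) — appoggiatura.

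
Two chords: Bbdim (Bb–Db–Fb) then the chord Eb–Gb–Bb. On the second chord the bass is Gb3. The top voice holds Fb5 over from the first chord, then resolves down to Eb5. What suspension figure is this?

At the second chord the bass is Gb3. The suspended Fb5 lies a seventh above the bass; after resolving down by step to Eb5, the interval above the bass becomes a sixth.
Suspension figures are named by those two intervals: 7–6.

7–6 suspension.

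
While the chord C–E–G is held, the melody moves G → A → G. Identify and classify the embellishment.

A is a neighbor tone.

The harmony at that moment is C major triad (C, E, G); A is not a chord tone.
It is approached by step up from G and left by step down to G.
Step away and step back to the same note — a neighbor tone (upper neighbor).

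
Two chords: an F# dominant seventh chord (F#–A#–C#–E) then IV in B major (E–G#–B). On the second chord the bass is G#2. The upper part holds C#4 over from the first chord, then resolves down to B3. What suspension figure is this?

At the second chord the bass is G#2. The suspended C#4 lies a fourth above the bass; after resolving down by step to B3, the interval above the bass becomes a third.
Suspension figures are named by those two intervals: 4–3.

4–3 suspension.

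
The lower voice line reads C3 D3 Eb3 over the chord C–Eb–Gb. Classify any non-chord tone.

D3 is a passing tone.

The harmony at that moment is C diminished triad (C, Eb, Gb); D3 is not a chord tone.
It is approached by step up from C3 and left by step up to Eb3.
Step in, step out in the same direction — a passing tone.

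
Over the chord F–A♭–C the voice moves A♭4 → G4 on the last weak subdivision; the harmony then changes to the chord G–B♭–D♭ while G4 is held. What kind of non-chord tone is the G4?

G4 is an anticipation.

The harmony at that moment is F minor triad (F, A♭, C); G4 is not a chord tone.
It is approached by step down from A♭4 and then sustained as the same pitch into the next harmony.
Arriving early and becoming a chord tone when the harmony changes — an anticipation.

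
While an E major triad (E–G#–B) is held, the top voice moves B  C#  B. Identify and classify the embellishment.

C# is a neighbor tone.

The harmony at that moment is E major triad (E, G#, B); C# is not a chord tone.
It is approached by step up from B and left by step down to B.
Step away and step back to the same note — a neighbor tone (upper neighbor).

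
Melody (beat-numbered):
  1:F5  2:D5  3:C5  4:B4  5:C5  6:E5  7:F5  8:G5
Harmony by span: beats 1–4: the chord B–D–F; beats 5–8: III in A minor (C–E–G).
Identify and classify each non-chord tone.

The harmony at that moment is B diminished triad (B, D, F); C5 is not a chord tone.
It is approached by step down from D5 and left by step down to B4.
Step in, step out in the same direction — a passing tone.
The harmony at that moment is C major triad (C, E, G); F5 is not a chord tone.
It is approached by step up from E5 and left by step up to G5.
Step in, step out in the same direction — a passing tone.

C5 (beat 3) — passing tone; F5 (beat 7) — passing tone.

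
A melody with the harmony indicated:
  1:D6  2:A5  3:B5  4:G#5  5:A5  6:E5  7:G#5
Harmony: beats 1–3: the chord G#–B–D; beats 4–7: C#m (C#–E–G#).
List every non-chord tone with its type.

A5 (beat 2) — appoggiatura; A5 (beat 5) — escape tone.

The harmony at that moment is G# diminished triad (G#, B, D); A5 is not a chord tone.
It is approached by leap down from D6 and left by step up to B5.
Leap in, step out — an appoggiatura.
The harmony at that moment is C# minor triad (C#, E, G#); A5 is not a chord tone.
It is approached by step up from G#5 and left by leap down to E5.
Step in, leap out — an escape tone.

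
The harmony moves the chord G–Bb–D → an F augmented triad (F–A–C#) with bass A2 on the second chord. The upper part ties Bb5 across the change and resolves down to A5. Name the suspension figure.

At the second chord the bass is A2. The suspended Bb5 lies a ninth above the bass; after resolving down by step to A5, the interval above the bass becomes an octave.
Suspension figures are named by those two intervals: 9–8.

9–8 suspension.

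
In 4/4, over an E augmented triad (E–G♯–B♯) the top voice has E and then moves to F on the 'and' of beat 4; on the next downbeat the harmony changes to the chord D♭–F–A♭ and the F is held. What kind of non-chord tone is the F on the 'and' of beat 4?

Anticipation.

The harmony at that moment is E augmented triad (E, G♯, B♯); F is not a chord tone.
It is approached by step up from E and then sustained as the same pitch into the next harmony.
Arriving early and becoming a chord tone when the harmony changes — an anticipation.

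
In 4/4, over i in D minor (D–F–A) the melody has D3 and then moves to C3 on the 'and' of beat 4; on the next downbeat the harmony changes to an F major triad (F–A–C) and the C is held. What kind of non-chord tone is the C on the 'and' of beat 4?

Anticipation.

The harmony at that moment is D minor triad (D, F, A); C3 is not a chord tone.
It is approached by step down from D3 and then sustained as the same pitch into the next harmony.
Arriving early and becoming a chord tone when the harmony changes — an anticipation.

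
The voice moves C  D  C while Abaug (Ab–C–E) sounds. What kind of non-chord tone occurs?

The harmony at that moment is Ab augmented triad (Ab, C, E); D is not a chord tone.
It is approached by step up from C and left by step down to C.
Step away and step back to the same note — a neighbor tone (upper neighbor).

D is a neighbor tone.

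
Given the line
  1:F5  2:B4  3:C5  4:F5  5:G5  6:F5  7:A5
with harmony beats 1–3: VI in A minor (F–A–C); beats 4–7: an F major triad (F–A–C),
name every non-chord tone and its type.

The harmony at that moment is F major triad (F, A, C); B4 is not a chord tone.
It is approached by leap down from F5 and left by step up to C5.
Leap in, step out — an appoggiatura.
The harmony at that moment is F major triad (F, A, C); G5 is not a chord tone.
It is approached by step up from F5 and left by step down to F5.
Step away and step back to the same note — a neighbor tone (upper neighbor).

B4 (beat 2) — appoggiatura; G5 (beat 5) — neighbor tone.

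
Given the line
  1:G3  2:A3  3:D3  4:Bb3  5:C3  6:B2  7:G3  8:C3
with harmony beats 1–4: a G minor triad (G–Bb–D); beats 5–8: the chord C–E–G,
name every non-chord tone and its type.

The harmony at that moment is G minor triad (G, Bb, D); A3 is not a chord tone.
It is approached by step up from G3 and left by leap down to D3.
Step in, leap out — an escape tone.
The harmony at that moment is C major triad (C, E, G); B2 is not a chord tone.
It is approached by step down from C3 and left by leap up to G3.
Step in, leap out — an escape tone.

A3 (beat 2) — escape tone; B2 (beat 6) — escape tone.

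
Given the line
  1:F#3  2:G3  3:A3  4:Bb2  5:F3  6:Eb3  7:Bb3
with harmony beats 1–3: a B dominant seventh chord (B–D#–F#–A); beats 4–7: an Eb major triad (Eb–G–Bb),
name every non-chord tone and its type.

G3 (beat 2) — passing tone; F3 (beat 5) — appoggiatura.

The harmony at that moment is B dominant seventh chord (B, D#, F#, A); G3 is not a chord tone.
It is approached by step up from F#3 and left by step up to A3.
Step in, step out in the same direction — a passing tone.
The harmony at that moment is Eb major triad (Eb, G, Bb); F3 is not a chord tone.
It is approached by leap up from Bb2 and left by step down to Eb3.
Leap in, step out — an appoggiatura.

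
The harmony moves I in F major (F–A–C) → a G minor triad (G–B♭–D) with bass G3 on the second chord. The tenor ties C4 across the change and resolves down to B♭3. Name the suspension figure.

At the second chord the bass is G3. The suspended C4 lies a fourth above the bass; after resolving down by step to B♭3, the interval above the bass becomes a third.
Suspension figures are named by those two intervals: 4–3.

4–3 suspension.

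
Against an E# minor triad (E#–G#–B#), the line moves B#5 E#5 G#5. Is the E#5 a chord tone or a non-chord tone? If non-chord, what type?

E# minor triad contains E#, G#, B#; E# is the root, so it is a chord tone.

Chord tone (the root of E# minor triad).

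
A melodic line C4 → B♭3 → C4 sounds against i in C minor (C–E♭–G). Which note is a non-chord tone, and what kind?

The harmony at that moment is C minor triad (C, E♭, G); B♭3 is not a chord tone.
It is approached by step down from C4 and left by step up to C4.
Step away and step back to the same note — a neighbor tone (lower neighbor).

B♭3 is a neighbor tone.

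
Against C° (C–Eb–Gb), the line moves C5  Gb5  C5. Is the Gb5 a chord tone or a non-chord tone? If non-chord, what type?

C diminished triad contains C, Eb, Gb; Gb is the fifth, so it is a chord tone.

Chord tone (the fifth of C diminished triad).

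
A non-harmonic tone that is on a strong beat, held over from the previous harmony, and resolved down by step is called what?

Suspension.

Approach: by preparation — the pitch is first a chord tone, then held (tied or repeated) while the harmony changes under it. Departure: down by step. Metric position: strong.
A prepared dissonance that resolves downward by step — a suspension. (The same figure resolving upward would be a retardation.)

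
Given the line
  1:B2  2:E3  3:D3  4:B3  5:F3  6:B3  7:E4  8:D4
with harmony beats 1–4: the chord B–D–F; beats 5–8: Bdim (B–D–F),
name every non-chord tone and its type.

The harmony at that moment is B diminished triad (B, D, F); E3 is not a chord tone.
It is approached by leap up from B2 and left by step down to D3.
Leap in, step out — an appoggiatura.
The harmony at that moment is B diminished triad (B, D, F); E4 is not a chord tone.
It is approached by leap up from B3 and left by step down to D4.
Leap in, step out — an appoggiatura.

E3 (beat 2) — appoggiatura; E4 (beat 7) — appoggiatura.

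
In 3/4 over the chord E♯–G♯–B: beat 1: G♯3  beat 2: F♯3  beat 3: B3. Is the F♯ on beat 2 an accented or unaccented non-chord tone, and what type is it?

The harmony at that moment is E♯ diminished triad (E♯, G♯, B); F♯3 is not a chord tone.
It is approached by step down from G♯3 and left by leap up to B3.
Step in, leap out — an escape tone.
It falls on a weak beat, so it is unaccented.

Unaccented escape tone.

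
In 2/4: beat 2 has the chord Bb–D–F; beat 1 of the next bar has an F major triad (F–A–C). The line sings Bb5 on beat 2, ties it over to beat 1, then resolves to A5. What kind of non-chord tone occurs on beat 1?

Suspension.

The harmony at that moment is F major triad (F, A, C); Bb5 is not a chord tone.
It is held over (the same pitch as the preceding Bb5) and left by step down to A5.
Held over from the previous chord and resolving down by step — a suspension.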